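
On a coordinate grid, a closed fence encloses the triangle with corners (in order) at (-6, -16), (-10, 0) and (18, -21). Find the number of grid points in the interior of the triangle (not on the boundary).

Using the shoelace formula, 2A = |[(-6)·0 − (-10)·(-16)] + [(-10)·(-21) − 18·0] + [18·(-16) − (-6)·(-21)]| = 364, so the area is 182.
Along each edge there are gcd(|Δx|,|Δy|)+1 lattice points, so counting each shared vertex once the boundary has gcd(4,16) + gcd(28,21) + gcd(24,5) = 4+7+1 = 12.
Pick's theorem gives I = A − B/2 + 1 = 182 − 12/2 + 1 = 177.

177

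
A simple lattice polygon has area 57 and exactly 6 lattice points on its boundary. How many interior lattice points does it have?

Pick's theorem A = I + B/2 − 1 rearranges to I = A − B/2 + 1 = 57 − 6/2 + 1 = 55.

55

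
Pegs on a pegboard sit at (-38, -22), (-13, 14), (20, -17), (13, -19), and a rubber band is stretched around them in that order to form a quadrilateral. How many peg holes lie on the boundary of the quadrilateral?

The number of boundary lattice points is Σ gcd(|Δx|,|Δy|) = gcd(25,36) + gcd(33,31) + gcd(7,2) + gcd(51,3) = 1+1+1+3 = 6.

6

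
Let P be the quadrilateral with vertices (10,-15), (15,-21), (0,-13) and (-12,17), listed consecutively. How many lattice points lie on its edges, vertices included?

Along each edge there are gcd(|Δx|,|Δy|)+1 lattice points, so counting each shared vertex once the boundary has gcd(5,6) + gcd(15,8) + gcd(12,30) + gcd(22,32) = 1+1+6+2 = 10.

10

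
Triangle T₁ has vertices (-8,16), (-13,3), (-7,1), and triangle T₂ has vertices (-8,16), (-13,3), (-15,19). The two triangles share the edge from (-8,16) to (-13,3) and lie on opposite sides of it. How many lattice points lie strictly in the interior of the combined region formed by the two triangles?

95

The union is the simple quadrilateral with vertices (-8,16), (-7,1), (-13,3), (-15,19) in order.
By the shoelace formula, twice the signed area is |((-8)·1 − (-7)·16) + ((-7)·3 − (-13)·1) + ((-13)·19 − (-15)·3) + ((-15)·16 − (-8)·19)| = 194, so the area is 97.
Summing gcd(|Δx|,|Δy|) over the edges gives the boundary count: gcd(1,15) + gcd(6,2) + gcd(2,16) + gcd(7,3) = 1+2+2+1 = 6.
By Pick's theorem I = A − B/2 + 1 = 97 − 6/2 + 1 = 95.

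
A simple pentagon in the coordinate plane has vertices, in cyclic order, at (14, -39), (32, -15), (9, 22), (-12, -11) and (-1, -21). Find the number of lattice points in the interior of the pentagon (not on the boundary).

By the shoelace formula, twice the signed area is |(14·(-15) − 32·(-39)) + (32·22 − 9·(-15)) + (9·(-11) − (-12)·22) + ((-12)·(-21) − (-1)·(-11)) + ((-1)·(-39) − 14·(-21))| = 2616, so the area is 1308.
Summing gcd(|Δx|,|Δy|) over the edges gives the boundary count: gcd(18,24) + gcd(23,37) + gcd(21,33) + gcd(11,10) + gcd(15,18) = 6+1+3+1+3 = 14.
Pick's theorem gives I = A − B/2 + 1 = 1308 − 14/2 + 1 = 1302.

1302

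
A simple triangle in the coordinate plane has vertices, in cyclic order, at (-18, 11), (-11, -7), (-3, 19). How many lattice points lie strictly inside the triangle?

Using the shoelace formula, 2A = |((-18)·(-7) − (-11)·11) + ((-11)·19 − (-3)·(-7)) + ((-3)·11 − (-18)·19)| = 326, so the area is 163.
The number of boundary lattice points is Σ gcd(|Δx|,|Δy|) = gcd(7,18) + gcd(8,26) + gcd(15,8) = 1+2+1 = 4.
By Pick's theorem A = I + B/2 − 1, so I = 163 − 4/2 + 1 = 162.

162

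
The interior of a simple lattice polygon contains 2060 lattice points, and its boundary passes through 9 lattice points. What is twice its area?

4127

Pick's theorem states A = I + B/2 − 1, so A = 2060 + 9/2 − 1 = 4127/2.
Hence 2A = 4127.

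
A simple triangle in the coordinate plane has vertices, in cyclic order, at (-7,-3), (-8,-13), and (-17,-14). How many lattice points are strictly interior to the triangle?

The shoelace formula gives twice the area as |[(-7)·(-13) − (-8)·(-3)] + [(-8)·(-14) − (-17)·(-13)] + [(-17)·(-3) − (-7)·(-14)]| = 89, so the area is 44.5.
Summing gcd(|Δx|,|Δy|) over the edges gives the boundary count: gcd(1,10) + gcd(9,1) + gcd(10,11) = 1+1+1 = 3.
By Pick's theorem A = I + B/2 − 1, so I = 44.5 − 3/2 + 1 = 44.

44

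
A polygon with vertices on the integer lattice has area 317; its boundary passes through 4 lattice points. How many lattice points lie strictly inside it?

Pick's theorem A = I + B/2 − 1 rearranges to I = A − B/2 + 1 = 317 − 4/2 + 1 = 316.

316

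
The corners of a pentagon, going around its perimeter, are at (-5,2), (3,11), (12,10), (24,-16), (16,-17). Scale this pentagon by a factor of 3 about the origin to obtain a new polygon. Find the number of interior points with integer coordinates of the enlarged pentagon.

Using the shoelace formula, 2A = |[(-5)·11 − 3·2] + [3·10 − 12·11] + [12·(-16) − 24·10] + [24·(-17) − 16·(-16)] + [16·2 − (-5)·(-17)]| = 800, so the area is 400.
Along each edge there are gcd(|Δx|,|Δy|)+1 lattice points, so counting each shared vertex once the boundary has gcd(8,9) + gcd(9,1) + gcd(12,26) + gcd(8,1) + gcd(21,19) = 1+1+2+1+1 = 6.
Scaling by 3 multiplies the area by 3² = 9 (so the new area is 3600) and multiplies the boundary lattice-point count by 3, giving 18.
By Pick's theorem, the interior count of the dilated polygon is 3600 − 18/2 + 1 = 3592.

3592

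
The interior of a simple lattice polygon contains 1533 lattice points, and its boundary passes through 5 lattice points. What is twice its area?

3069

By Pick's theorem, A = I + B/2 − 1 = 1533 + 5/2 − 1 = 3069/2.
Hence 2A = 3069.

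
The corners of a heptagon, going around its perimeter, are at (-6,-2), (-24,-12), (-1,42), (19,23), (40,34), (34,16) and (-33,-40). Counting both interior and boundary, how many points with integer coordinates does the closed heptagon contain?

By the shoelace formula, twice the signed area is |[(-6)·(-12) − (-24)·(-2)] + [(-24)·42 − (-1)·(-12)] + [(-1)·23 − 19·42] + [19·34 − 40·23] + [40·16 − 34·34] + [34·(-40) − (-33)·16] + [(-33)·(-2) − (-6)·(-40)]| = 3613, so the area is 3613/2.
Summing gcd(|Δx|,|Δy|) over the edges gives the boundary count: gcd(18,10) + gcd(23,54) + gcd(20,19) + gcd(21,11) + gcd(6,18) + gcd(67,56) + gcd(27,38) = 2+1+1+1+6+1+1 = 13.
Pick's theorem gives I = A − B/2 + 1 = 3613/2 − 13/2 + 1 = 1801, so the closed region contains I + B = 1801 + 13 = 1814 lattice points.

1814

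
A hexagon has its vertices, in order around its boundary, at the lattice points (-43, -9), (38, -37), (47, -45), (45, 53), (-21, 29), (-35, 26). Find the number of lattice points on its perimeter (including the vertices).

12

Along each edge there are gcd(|Δx|,|Δy|)+1 lattice points, so counting each shared vertex once the boundary has gcd(81,28) + gcd(9,8) + gcd(2,98) + gcd(66,24) + gcd(14,3) + gcd(8,35) = 1+1+2+6+1+1 = 12.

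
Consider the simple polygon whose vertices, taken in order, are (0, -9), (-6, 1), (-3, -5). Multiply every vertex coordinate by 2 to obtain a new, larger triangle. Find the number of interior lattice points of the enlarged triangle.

The shoelace formula gives twice the area as |(0·1 − (-6)·(-9)) + ((-6)·(-5) − (-3)·1) + ((-3)·(-9) − 0·(-5))| = 6, so the area is 3.
Along each edge there are gcd(|Δx|,|Δy|)+1 lattice points, so counting each shared vertex once the boundary has gcd(6,10) + gcd(3,6) + gcd(3,4) = 2+3+1 = 6.
Scaling by 2 multiplies the area by 2² = 4 (so the new area is 12) and multiplies the boundary lattice-point count by 2, giving 12.
By Pick's theorem, the interior count of the dilated polygon is 12 − 12/2 + 1 = 7.

7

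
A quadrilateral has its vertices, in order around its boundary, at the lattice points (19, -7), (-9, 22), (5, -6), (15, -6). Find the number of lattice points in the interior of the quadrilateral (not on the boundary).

The shoelace formula gives twice the area as |[19·22 − (-9)·(-7)] + [(-9)·(-6) − 5·22] + [5·(-6) − 15·(-6)] + [15·(-7) − 19·(-6)]| = 368, so the area is 184.
Summing gcd(|Δx|,|Δy|) over the edges gives the boundary count: gcd(28,29) + gcd(14,28) + gcd(10,0) + gcd(4,1) = 1+14+10+1 = 26.
Pick's theorem gives I = A − B/2 + 1 = 184 − 26/2 + 1 = 172.

172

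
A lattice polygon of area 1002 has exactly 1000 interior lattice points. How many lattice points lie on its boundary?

Pick's theorem gives A = I + B/2 − 1, so B = 2(A − I + 1) = 2(1002 − 1000 + 1) = 6.

6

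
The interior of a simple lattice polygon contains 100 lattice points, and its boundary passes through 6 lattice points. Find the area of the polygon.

By Pick's theorem, A = I + B/2 − 1 = 100 + 6/2 − 1 = 102.

102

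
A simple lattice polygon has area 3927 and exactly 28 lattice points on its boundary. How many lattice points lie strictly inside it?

3914

From Pick's theorem, I = A − B/2 + 1 = 3927 − 28/2 + 1 = 3914.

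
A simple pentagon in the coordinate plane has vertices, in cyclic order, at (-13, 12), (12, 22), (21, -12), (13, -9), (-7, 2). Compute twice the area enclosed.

1164

The shoelace formula gives twice the area as |[(-13)·22 − 12·12] + [12·(-12) − 21·22] + [21·(-9) − 13·(-12)] + [13·2 − (-7)·(-9)] + [(-7)·12 − (-13)·2]| = 1164, so the area is 582.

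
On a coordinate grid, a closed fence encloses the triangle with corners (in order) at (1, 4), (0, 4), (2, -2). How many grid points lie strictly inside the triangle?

Using the shoelace formula, 2A = |(1·4 − 0·4) + (0·(-2) − 2·4) + (2·4 − 1·(-2))| = 6, so the area is 3.
Along each edge there are gcd(|Δx|,|Δy|)+1 lattice points, so counting each shared vertex once the boundary has gcd(1,0) + gcd(2,6) + gcd(1,6) = 1+2+1 = 4.
By Pick's theorem A = I + B/2 − 1, so I = 3 − 4/2 + 1 = 2.

2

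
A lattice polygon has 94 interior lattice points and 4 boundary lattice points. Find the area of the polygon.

95

Pick's theorem states A = I + B/2 − 1, so A = 94 + 4/2 − 1 = 95.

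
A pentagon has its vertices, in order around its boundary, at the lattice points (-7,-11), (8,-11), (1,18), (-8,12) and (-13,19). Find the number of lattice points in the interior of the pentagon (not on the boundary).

366

Using the shoelace formula, 2A = |[(-7)·(-11) − 8·(-11)] + [8·18 − 1·(-11)] + [1·12 − (-8)·18] + [(-8)·19 − (-13)·12] + [(-13)·(-11) − (-7)·19]| = 756, so the area is 378.
Summing gcd(|Δx|,|Δy|) over the edges gives the boundary count: gcd(15,0) + gcd(7,29) + gcd(9,6) + gcd(5,7) + gcd(6,30) = 15+1+3+1+6 = 26.
By Pick's theorem A = I + B/2 − 1, so I = 378 − 26/2 + 1 = 366.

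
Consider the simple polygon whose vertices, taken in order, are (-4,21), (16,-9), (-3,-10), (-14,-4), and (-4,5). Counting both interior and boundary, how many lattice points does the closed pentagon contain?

Using the shoelace formula, 2A = |((-4)·(-9) − 16·21) + (16·(-10) − (-3)·(-9)) + ((-3)·(-4) − (-14)·(-10)) + ((-14)·5 − (-4)·(-4)) + ((-4)·21 − (-4)·5)| = 765, so the area is 765/2.
Summing gcd(|Δx|,|Δy|) over the edges gives the boundary count: gcd(20,30) + gcd(19,1) + gcd(11,6) + gcd(10,9) + gcd(0,16) = 10+1+1+1+16 = 29.
Pick's theorem gives I = A − B/2 + 1 = 765/2 − 29/2 + 1 = 369, so the closed region contains I + B = 369 + 29 = 398 lattice points.

398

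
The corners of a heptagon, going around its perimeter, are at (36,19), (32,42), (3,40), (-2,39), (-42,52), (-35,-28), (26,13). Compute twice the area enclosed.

7084

By the shoelace formula, twice the signed area is |(36·42 − 32·19) + (32·40 − 3·42) + (3·39 − (-2)·40) + ((-2)·52 − (-42)·39) + ((-42)·(-28) − (-35)·52) + ((-35)·13 − 26·(-28)) + (26·19 − 36·13)| = 7084, so the area is 3542.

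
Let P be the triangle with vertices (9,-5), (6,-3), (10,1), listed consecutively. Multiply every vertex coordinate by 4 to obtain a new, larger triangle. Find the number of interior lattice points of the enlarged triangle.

149

The shoelace formula gives twice the area as |(9·(-3) − 6·(-5)) + (6·1 − 10·(-3)) + (10·(-5) − 9·1)| = 20, so the area is 10.
Summing gcd(|Δx|,|Δy|) over the edges gives the boundary count: gcd(3,2) + gcd(4,4) + gcd(1,6) = 1+4+1 = 6.
Scaling by 4 multiplies the area by 4² = 16 (so the new area is 160) and multiplies the boundary lattice-point count by 4, giving 24.
By Pick's theorem, the interior count of the dilated polygon is 160 − 24/2 + 1 = 149.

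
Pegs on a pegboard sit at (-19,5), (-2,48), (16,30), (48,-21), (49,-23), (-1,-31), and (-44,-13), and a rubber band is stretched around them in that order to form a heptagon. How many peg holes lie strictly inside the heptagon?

3459

By the shoelace formula, twice the signed area is |[(-19)·48 − (-2)·5] + [(-2)·30 − 16·48] + [16·(-21) − 48·30] + [48·(-23) − 49·(-21)] + [49·(-31) − (-1)·(-23)] + [(-1)·(-13) − (-44)·(-31)] + [(-44)·5 − (-19)·(-13)]| = 6941, so the area is 3470.5.
The number of boundary lattice points is Σ gcd(|Δx|,|Δy|) = gcd(17,43) + gcd(18,18) + gcd(32,51) + gcd(1,2) + gcd(50,8) + gcd(43,18) + gcd(25,18) = 1+18+1+1+2+1+1 = 25.
Pick's theorem gives I = A − B/2 + 1 = 3470.5 − 25/2 + 1 = 3459.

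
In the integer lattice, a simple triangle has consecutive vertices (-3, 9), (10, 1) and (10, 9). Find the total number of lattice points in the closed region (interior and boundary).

64

By the shoelace formula, twice the signed area is |((-3)·1 − 10·9) + (10·9 − 10·1) + (10·9 − (-3)·9)| = 104, so the area is 52.
Along each edge there are gcd(|Δx|,|Δy|)+1 lattice points, so counting each shared vertex once the boundary has gcd(13,8) + gcd(0,8) + gcd(13,0) = 1+8+13 = 22.
Pick's theorem gives I = A − B/2 + 1 = 52 − 22/2 + 1 = 42, so the closed region contains I + B = 42 + 22 = 64 lattice points.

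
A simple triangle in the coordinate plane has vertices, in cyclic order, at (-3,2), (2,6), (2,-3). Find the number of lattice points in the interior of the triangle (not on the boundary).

16

By the shoelace formula, twice the signed area is |[(-3)·6 − 2·2] + [2·(-3) − 2·6] + [2·2 − (-3)·(-3)]| = 45, so the area is 45/2.
Along each edge there are gcd(|Δx|,|Δy|)+1 lattice points, so counting each shared vertex once the boundary has gcd(5,4) + gcd(0,9) + gcd(5,5) = 1+9+5 = 15.
Pick's theorem gives I = A − B/2 + 1 = 45/2 − 15/2 + 1 = 16.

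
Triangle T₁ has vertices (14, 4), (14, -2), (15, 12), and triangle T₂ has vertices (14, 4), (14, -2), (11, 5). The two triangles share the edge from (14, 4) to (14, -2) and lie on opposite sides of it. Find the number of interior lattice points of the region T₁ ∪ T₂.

11

The union is the simple quadrilateral with vertices (14, 4), (15, 12), (14, -2), (11, 5) in order.
Using the shoelace formula, 2A = |(14·12 − 15·4) + (15·(-2) − 14·12) + (14·5 − 11·(-2)) + (11·4 − 14·5)| = 24, so the area is 12.
Along each edge there are gcd(|Δx|,|Δy|)+1 lattice points, so counting each shared vertex once the boundary has gcd(1,8) + gcd(1,14) + gcd(3,7) + gcd(3,1) = 1+1+1+1 = 4.
By Pick's theorem I = A − B/2 + 1 = 12 − 4/2 + 1 = 11.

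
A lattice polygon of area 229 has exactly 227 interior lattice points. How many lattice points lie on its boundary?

Pick's theorem gives A = I + B/2 − 1, so B = 2(A − I + 1) = 2(229 − 227 + 1) = 6.

6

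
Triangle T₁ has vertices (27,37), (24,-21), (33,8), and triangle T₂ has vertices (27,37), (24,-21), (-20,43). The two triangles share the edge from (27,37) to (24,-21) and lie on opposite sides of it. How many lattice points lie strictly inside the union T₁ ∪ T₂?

1587

The union is the simple quadrilateral with vertices (27,37), (33,8), (24,-21), (-20,43) in order.
Using the shoelace formula, 2A = |[27·8 − 33·37] + [33·(-21) − 24·8] + [24·43 − (-20)·(-21)] + [(-20)·37 − 27·43]| = 3179, so the area is 1589.5.
Summing gcd(|Δx|,|Δy|) over the edges gives the boundary count: gcd(6,29) + gcd(9,29) + gcd(44,64) + gcd(47,6) = 1+1+4+1 = 7.
By Pick's theorem I = A − B/2 + 1 = 1589.5 − 7/2 + 1 = 1587.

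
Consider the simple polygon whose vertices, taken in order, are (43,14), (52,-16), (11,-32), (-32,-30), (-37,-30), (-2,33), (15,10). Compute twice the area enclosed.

6424

By the shoelace formula, twice the signed area is |[43·(-16) − 52·14] + [52·(-32) − 11·(-16)] + [11·(-30) − (-32)·(-32)] + [(-32)·(-30) − (-37)·(-30)] + [(-37)·33 − (-2)·(-30)] + [(-2)·10 − 15·33] + [15·14 − 43·10]| = 6424, so the area is 3212.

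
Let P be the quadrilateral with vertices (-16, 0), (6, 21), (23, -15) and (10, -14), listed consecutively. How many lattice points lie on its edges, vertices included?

Summing gcd(|Δx|,|Δy|) over the edges gives the boundary count: gcd(22,21) + gcd(17,36) + gcd(13,1) + gcd(26,14) = 1+1+1+2 = 5.

5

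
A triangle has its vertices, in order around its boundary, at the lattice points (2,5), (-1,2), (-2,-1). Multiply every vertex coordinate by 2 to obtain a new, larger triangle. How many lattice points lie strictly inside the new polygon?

Using the shoelace formula, 2A = |[2·2 − (-1)·5] + [(-1)·(-1) − (-2)·2] + [(-2)·5 − 2·(-1)]| = 6, so the area is 3.
Summing gcd(|Δx|,|Δy|) over the edges gives the boundary count: gcd(3,3) + gcd(1,3) + gcd(4,6) = 3+1+2 = 6.
Scaling by 2 multiplies the area by 2² = 4 (so the new area is 12) and multiplies the boundary lattice-point count by 2, giving 12.
By Pick's theorem, the interior count of the dilated polygon is 12 − 12/2 + 1 = 7.

7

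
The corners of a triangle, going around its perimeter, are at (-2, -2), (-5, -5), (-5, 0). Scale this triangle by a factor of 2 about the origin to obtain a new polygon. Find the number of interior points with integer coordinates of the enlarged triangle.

The shoelace formula gives twice the area as |((-2)·(-5) − (-5)·(-2)) + ((-5)·0 − (-5)·(-5)) + ((-5)·(-2) − (-2)·0)| = 15, so the area is 15/2.
Along each edge there are gcd(|Δx|,|Δy|)+1 lattice points, so counting each shared vertex once the boundary has gcd(3,3) + gcd(0,5) + gcd(3,2) = 3+5+1 = 9.
Scaling by 2 multiplies the area by 2² = 4 (so the new area is 30) and multiplies the boundary lattice-point count by 2, giving 18.
By Pick's theorem, the interior count of the dilated polygon is 30 − 18/2 + 1 = 22.

22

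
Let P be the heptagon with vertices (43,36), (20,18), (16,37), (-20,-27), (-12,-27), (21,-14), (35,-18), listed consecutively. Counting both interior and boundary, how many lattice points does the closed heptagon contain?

The shoelace formula gives twice the area as |(43·18 − 20·36) + (20·37 − 16·18) + (16·(-27) − (-20)·37) + ((-20)·(-27) − (-12)·(-27)) + ((-12)·(-14) − 21·(-27)) + (21·(-18) − 35·(-14)) + (35·36 − 43·(-18))| = 3911, so the area is 1955.5.
Summing gcd(|Δx|,|Δy|) over the edges gives the boundary count: gcd(23,18) + gcd(4,19) + gcd(36,64) + gcd(8,0) + gcd(33,13) + gcd(14,4) + gcd(8,54) = 1+1+4+8+1+2+2 = 19.
Pick's theorem gives I = A − B/2 + 1 = 1955.5 − 19/2 + 1 = 1947, so the closed region contains I + B = 1947 + 19 = 1966 lattice points.

1966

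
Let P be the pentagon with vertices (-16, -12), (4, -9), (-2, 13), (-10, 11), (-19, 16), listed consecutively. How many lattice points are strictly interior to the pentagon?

By the shoelace formula, twice the signed area is |[(-16)·(-9) − 4·(-12)] + [4·13 − (-2)·(-9)] + [(-2)·11 − (-10)·13] + [(-10)·16 − (-19)·11] + [(-19)·(-12) − (-16)·16]| = 867, so the area is 867/2.
The number of boundary lattice points is Σ gcd(|Δx|,|Δy|) = gcd(20,3) + gcd(6,22) + gcd(8,2) + gcd(9,5) + gcd(3,28) = 1+2+2+1+1 = 7.
Pick's theorem gives I = A − B/2 + 1 = 867/2 − 7/2 + 1 = 431.

431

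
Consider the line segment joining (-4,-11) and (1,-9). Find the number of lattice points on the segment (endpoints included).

The number of lattice points on a segment between lattice points is gcd(|Δx|,|Δy|) + 1 = gcd(5,2) + 1 = 1 + 1 = 2.

2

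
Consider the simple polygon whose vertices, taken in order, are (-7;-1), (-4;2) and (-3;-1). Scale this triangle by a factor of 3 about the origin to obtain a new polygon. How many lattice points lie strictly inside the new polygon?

43

Using the shoelace formula, 2A = |((-7)·2 − (-4)·(-1)) + ((-4)·(-1) − (-3)·2) + ((-3)·(-1) − (-7)·(-1))| = 12, so the area is 6.
The number of boundary lattice points is Σ gcd(|Δx|,|Δy|) = gcd(3,3) + gcd(1,3) + gcd(4,0) = 3+1+4 = 8.
Scaling by 3 multiplies the area by 3² = 9 (so the new area is 54) and multiplies the boundary lattice-point count by 3, giving 24.
By Pick's theorem, the interior count of the dilated polygon is 54 − 24/2 + 1 = 43.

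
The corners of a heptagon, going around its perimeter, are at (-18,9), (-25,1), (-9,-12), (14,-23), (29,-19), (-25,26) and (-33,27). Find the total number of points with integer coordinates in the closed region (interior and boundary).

981

By the shoelace formula, twice the signed area is |[(-18)·1 − (-25)·9] + [(-25)·(-12) − (-9)·1] + [(-9)·(-23) − 14·(-12)] + [14·(-19) − 29·(-23)] + [29·26 − (-25)·(-19)] + [(-25)·27 − (-33)·26] + [(-33)·9 − (-18)·27]| = 1943, so the area is 971.5.
The number of boundary lattice points is Σ gcd(|Δx|,|Δy|) = gcd(7,8) + gcd(16,13) + gcd(23,11) + gcd(15,4) + gcd(54,45) + gcd(8,1) + gcd(15,18) = 1+1+1+1+9+1+3 = 17.
Pick's theorem gives I = A − B/2 + 1 = 971.5 − 17/2 + 1 = 964, so the closed region contains I + B = 964 + 17 = 981 lattice points.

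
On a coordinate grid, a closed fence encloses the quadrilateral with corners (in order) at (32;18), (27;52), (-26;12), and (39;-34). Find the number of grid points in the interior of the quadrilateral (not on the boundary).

By the shoelace formula, twice the signed area is |(32·52 − 27·18) + (27·12 − (-26)·52) + ((-26)·(-34) − 39·12) + (39·18 − 32·(-34))| = 5060, so the area is 2530.
Summing gcd(|Δx|,|Δy|) over the edges gives the boundary count: gcd(5,34) + gcd(53,40) + gcd(65,46) + gcd(7,52) = 1+1+1+1 = 4.
Pick's theorem gives I = A − B/2 + 1 = 2530 − 4/2 + 1 = 2529.

2529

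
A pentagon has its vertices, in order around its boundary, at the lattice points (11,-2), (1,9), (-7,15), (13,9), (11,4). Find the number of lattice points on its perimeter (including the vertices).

12

Summing gcd(|Δx|,|Δy|) over the edges gives the boundary count: gcd(10,11) + gcd(8,6) + gcd(20,6) + gcd(2,5) + gcd(0,6) = 1+2+2+1+6 = 12.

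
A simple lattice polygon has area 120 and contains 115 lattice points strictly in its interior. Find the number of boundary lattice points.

12

Pick's theorem gives A = I + B/2 − 1, so B = 2(A − I + 1) = 2(120 − 115 + 1) = 12.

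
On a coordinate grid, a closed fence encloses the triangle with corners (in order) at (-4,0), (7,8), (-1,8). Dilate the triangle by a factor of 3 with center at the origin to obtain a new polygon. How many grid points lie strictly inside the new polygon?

274

Using the shoelace formula, 2A = |[(-4)·8 − 7·0] + [7·8 − (-1)·8] + [(-1)·0 − (-4)·8]| = 64, so the area is 32.
Summing gcd(|Δx|,|Δy|) over the edges gives the boundary count: gcd(11,8) + gcd(8,0) + gcd(3,8) = 1+8+1 = 10.
Scaling by 3 multiplies the area by 3² = 9 (so the new area is 288) and multiplies the boundary lattice-point count by 3, giving 30.
By Pick's theorem, the interior count of the dilated polygon is 288 − 30/2 + 1 = 274.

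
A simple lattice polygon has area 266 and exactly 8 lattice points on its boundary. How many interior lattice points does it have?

263

From Pick's theorem, I = A − B/2 + 1 = 266 − 8/2 + 1 = 263.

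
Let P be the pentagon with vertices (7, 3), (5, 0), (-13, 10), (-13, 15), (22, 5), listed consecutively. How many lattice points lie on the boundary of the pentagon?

Along each edge there are gcd(|Δx|,|Δy|)+1 lattice points, so counting each shared vertex once the boundary has gcd(2,3) + gcd(18,10) + gcd(0,5) + gcd(35,10) + gcd(15,2) = 1+2+5+5+1 = 14.

14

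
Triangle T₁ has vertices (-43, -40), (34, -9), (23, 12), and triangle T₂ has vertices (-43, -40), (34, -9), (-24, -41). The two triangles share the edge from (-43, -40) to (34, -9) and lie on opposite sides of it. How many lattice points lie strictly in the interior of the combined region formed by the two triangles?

The union is the simple quadrilateral with vertices (-43, -40), (23, 12), (34, -9), (-24, -41) in order.
By the shoelace formula, twice the signed area is |[(-43)·12 − 23·(-40)] + [23·(-9) − 34·12] + [34·(-41) − (-24)·(-9)] + [(-24)·(-40) − (-43)·(-41)]| = 2624, so the area is 1312.
The number of boundary lattice points is Σ gcd(|Δx|,|Δy|) = gcd(66,52) + gcd(11,21) + gcd(58,32) + gcd(19,1) = 2+1+2+1 = 6.
By Pick's theorem I = A − B/2 + 1 = 1312 − 6/2 + 1 = 1310.

1310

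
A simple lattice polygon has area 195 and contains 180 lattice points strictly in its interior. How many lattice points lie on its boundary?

32

Pick's theorem gives A = I + B/2 − 1, so B = 2(A − I + 1) = 2(195 − 180 + 1) = 32.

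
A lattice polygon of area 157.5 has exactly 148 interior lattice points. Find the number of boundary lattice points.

21

Pick's theorem gives A = I + B/2 − 1, so B = 2(A − I + 1) = 2(157.5 − 148 + 1) = 21.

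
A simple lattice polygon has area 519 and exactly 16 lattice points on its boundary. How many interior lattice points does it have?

512

From Pick's theorem, I = A − B/2 + 1 = 519 − 16/2 + 1 = 512.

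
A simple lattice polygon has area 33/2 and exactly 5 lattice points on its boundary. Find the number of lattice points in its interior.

Pick's theorem A = I + B/2 − 1 rearranges to I = A − B/2 + 1 = 33/2 − 5/2 + 1 = 15.

15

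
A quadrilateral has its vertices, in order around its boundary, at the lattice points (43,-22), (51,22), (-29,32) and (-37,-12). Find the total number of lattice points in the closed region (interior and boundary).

3615

By the shoelace formula, twice the signed area is |[43·22 − 51·(-22)] + [51·32 − (-29)·22] + [(-29)·(-12) − (-37)·32] + [(-37)·(-22) − 43·(-12)]| = 7200, so the area is 3600.
Along each edge there are gcd(|Δx|,|Δy|)+1 lattice points, so counting each shared vertex once the boundary has gcd(8,44) + gcd(80,10) + gcd(8,44) + gcd(80,10) = 4+10+4+10 = 28.
Pick's theorem gives I = A − B/2 + 1 = 3600 − 28/2 + 1 = 3587, so the closed region contains I + B = 3587 + 28 = 3615 lattice points.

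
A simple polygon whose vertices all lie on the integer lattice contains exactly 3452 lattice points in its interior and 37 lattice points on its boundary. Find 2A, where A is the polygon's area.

Pick's theorem states A = I + B/2 − 1, so A = 3452 + 37/2 − 1 = 6939/2.
Hence 2A = 6939.

6939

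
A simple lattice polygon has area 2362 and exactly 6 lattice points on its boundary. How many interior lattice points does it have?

2360

From Pick's theorem, I = A − B/2 + 1 = 2362 − 6/2 + 1 = 2360.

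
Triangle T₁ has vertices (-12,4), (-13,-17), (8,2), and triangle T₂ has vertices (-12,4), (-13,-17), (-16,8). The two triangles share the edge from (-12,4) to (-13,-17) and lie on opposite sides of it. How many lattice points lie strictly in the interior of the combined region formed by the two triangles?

The union is the simple quadrilateral with vertices (-12,4), (8,2), (-13,-17), (-16,8) in order.
By the shoelace formula, twice the signed area is |[(-12)·2 − 8·4] + [8·(-17) − (-13)·2] + [(-13)·8 − (-16)·(-17)] + [(-16)·4 − (-12)·8]| = 510, so the area is 255.
The number of boundary lattice points is Σ gcd(|Δx|,|Δy|) = gcd(20,2) + gcd(21,19) + gcd(3,25) + gcd(4,4) = 2+1+1+4 = 8.
By Pick's theorem I = A − B/2 + 1 = 255 − 8/2 + 1 = 252.

252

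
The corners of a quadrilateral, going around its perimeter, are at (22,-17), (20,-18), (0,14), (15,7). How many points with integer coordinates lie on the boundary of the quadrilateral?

Summing gcd(|Δx|,|Δy|) over the edges gives the boundary count: gcd(2,1) + gcd(20,32) + gcd(15,7) + gcd(7,24) = 1+4+1+1 = 7.

7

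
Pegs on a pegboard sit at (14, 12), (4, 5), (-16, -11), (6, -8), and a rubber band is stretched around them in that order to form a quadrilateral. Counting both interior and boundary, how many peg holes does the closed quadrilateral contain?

224

The shoelace formula gives twice the area as |[14·5 − 4·12] + [4·(-11) − (-16)·5] + [(-16)·(-8) − 6·(-11)] + [6·12 − 14·(-8)]| = 436, so the area is 218.
The number of boundary lattice points is Σ gcd(|Δx|,|Δy|) = gcd(10,7) + gcd(20,16) + gcd(22,3) + gcd(8,20) = 1+4+1+4 = 10.
Pick's theorem gives I = A − B/2 + 1 = 218 − 10/2 + 1 = 214, so the closed region contains I + B = 214 + 10 = 224 lattice points.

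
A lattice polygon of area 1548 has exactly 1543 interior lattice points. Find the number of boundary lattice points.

Pick's theorem gives A = I + B/2 − 1, so B = 2(A − I + 1) = 2(1548 − 1543 + 1) = 12.

12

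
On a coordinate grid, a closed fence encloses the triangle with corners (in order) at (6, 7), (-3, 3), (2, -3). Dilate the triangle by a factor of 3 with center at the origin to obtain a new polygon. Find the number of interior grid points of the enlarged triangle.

By the shoelace formula, twice the signed area is |[6·3 − (-3)·7] + [(-3)·(-3) − 2·3] + [2·7 − 6·(-3)]| = 74, so the area is 37.
Summing gcd(|Δx|,|Δy|) over the edges gives the boundary count: gcd(9,4) + gcd(5,6) + gcd(4,10) = 1+1+2 = 4.
Scaling by 3 multiplies the area by 3² = 9 (so the new area is 333) and multiplies the boundary lattice-point count by 3, giving 12.
By Pick's theorem, the interior count of the dilated polygon is 333 − 12/2 + 1 = 328.

328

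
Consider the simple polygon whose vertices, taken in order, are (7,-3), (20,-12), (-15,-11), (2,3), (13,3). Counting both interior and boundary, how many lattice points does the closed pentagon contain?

The shoelace formula gives twice the area as |[7·(-12) − 20·(-3)] + [20·(-11) − (-15)·(-12)] + [(-15)·3 − 2·(-11)] + [2·3 − 13·3] + [13·(-3) − 7·3]| = 540, so the area is 270.
The number of boundary lattice points is Σ gcd(|Δx|,|Δy|) = gcd(13,9) + gcd(35,1) + gcd(17,14) + gcd(11,0) + gcd(6,6) = 1+1+1+11+6 = 20.
Pick's theorem gives I = A − B/2 + 1 = 270 − 20/2 + 1 = 261, so the closed region contains I + B = 261 + 20 = 281 lattice points.

281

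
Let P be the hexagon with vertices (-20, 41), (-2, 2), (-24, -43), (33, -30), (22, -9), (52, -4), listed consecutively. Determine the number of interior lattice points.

By the shoelace formula, twice the signed area is |((-20)·2 − (-2)·41) + ((-2)·(-43) − (-24)·2) + ((-24)·(-30) − 33·(-43)) + (33·(-9) − 22·(-30)) + (22·(-4) − 52·(-9)) + (52·41 − (-20)·(-4))| = 5110, so the area is 2555.
Along each edge there are gcd(|Δx|,|Δy|)+1 lattice points, so counting each shared vertex once the boundary has gcd(18,39) + gcd(22,45) + gcd(57,13) + gcd(11,21) + gcd(30,5) + gcd(72,45) = 3+1+1+1+5+9 = 20.
By Pick's theorem A = I + B/2 − 1, so I = 2555 − 20/2 + 1 = 2546.

2546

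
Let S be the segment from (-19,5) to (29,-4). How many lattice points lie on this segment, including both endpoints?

4

The number of lattice points on a segment between lattice points is gcd(|Δx|,|Δy|) + 1 = gcd(48,9) + 1 = 3 + 1 = 4.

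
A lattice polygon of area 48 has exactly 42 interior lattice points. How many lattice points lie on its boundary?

14

Pick's theorem gives A = I + B/2 − 1, so B = 2(A − I + 1) = 2(48 − 42 + 1) = 14.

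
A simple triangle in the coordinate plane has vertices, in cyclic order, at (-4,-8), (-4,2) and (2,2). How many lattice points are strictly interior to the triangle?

22

By the shoelace formula, twice the signed area is |[(-4)·2 − (-4)·(-8)] + [(-4)·2 − 2·2] + [2·(-8) − (-4)·2]| = 60, so the area is 30.
Along each edge there are gcd(|Δx|,|Δy|)+1 lattice points, so counting each shared vertex once the boundary has gcd(0,10) + gcd(6,0) + gcd(6,10) = 10+6+2 = 18.
Pick's theorem gives I = A − B/2 + 1 = 30 − 18/2 + 1 = 22.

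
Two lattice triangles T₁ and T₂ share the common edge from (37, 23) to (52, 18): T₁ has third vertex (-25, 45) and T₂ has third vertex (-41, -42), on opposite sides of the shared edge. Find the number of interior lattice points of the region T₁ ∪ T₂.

The union is the simple quadrilateral with vertices (37, 23), (-25, 45), (52, 18), (-41, -42) in order.
Using the shoelace formula, 2A = |(37·45 − (-25)·23) + ((-25)·18 − 52·45) + (52·(-42) − (-41)·18) + ((-41)·23 − 37·(-42))| = 1385, so the area is 1385/2.
Along each edge there are gcd(|Δx|,|Δy|)+1 lattice points, so counting each shared vertex once the boundary has gcd(62,22) + gcd(77,27) + gcd(93,60) + gcd(78,65) = 2+1+3+13 = 19.
By Pick's theorem I = A − B/2 + 1 = 1385/2 − 19/2 + 1 = 684.

684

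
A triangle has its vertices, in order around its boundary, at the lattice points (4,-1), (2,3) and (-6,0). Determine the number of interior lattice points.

By the shoelace formula, twice the signed area is |(4·3 − 2·(-1)) + (2·0 − (-6)·3) + ((-6)·(-1) − 4·0)| = 38, so the area is 19.
Along each edge there are gcd(|Δx|,|Δy|)+1 lattice points, so counting each shared vertex once the boundary has gcd(2,4) + gcd(8,3) + gcd(10,1) = 2+1+1 = 4.
Pick's theorem gives I = A − B/2 + 1 = 19 − 4/2 + 1 = 18.

18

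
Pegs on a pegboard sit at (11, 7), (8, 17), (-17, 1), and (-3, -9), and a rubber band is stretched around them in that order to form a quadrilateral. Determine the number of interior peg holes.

The shoelace formula gives twice the area as |(11·17 − 8·7) + (8·1 − (-17)·17) + ((-17)·(-9) − (-3)·1) + ((-3)·7 − 11·(-9))| = 662, so the area is 331.
Along each edge there are gcd(|Δx|,|Δy|)+1 lattice points, so counting each shared vertex once the boundary has gcd(3,10) + gcd(25,16) + gcd(14,10) + gcd(14,16) = 1+1+2+2 = 6.
Pick's theorem gives I = A − B/2 + 1 = 331 − 6/2 + 1 = 329.

329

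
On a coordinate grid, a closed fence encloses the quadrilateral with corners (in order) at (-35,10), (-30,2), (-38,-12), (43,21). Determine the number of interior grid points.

By the shoelace formula, twice the signed area is |[(-35)·2 − (-30)·10] + [(-30)·(-12) − (-38)·2] + [(-38)·21 − 43·(-12)] + [43·10 − (-35)·21]| = 1549, so the area is 1549/2.
The number of boundary lattice points is Σ gcd(|Δx|,|Δy|) = gcd(5,8) + gcd(8,14) + gcd(81,33) + gcd(78,11) = 1+2+3+1 = 7.
Pick's theorem gives I = A − B/2 + 1 = 1549/2 − 7/2 + 1 = 772.

772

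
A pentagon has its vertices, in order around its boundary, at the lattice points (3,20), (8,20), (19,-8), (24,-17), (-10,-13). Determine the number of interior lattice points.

655

By the shoelace formula, twice the signed area is |[3·20 − 8·20] + [8·(-8) − 19·20] + [19·(-17) − 24·(-8)] + [24·(-13) − (-10)·(-17)] + [(-10)·20 − 3·(-13)]| = 1318, so the area is 659.
Along each edge there are gcd(|Δx|,|Δy|)+1 lattice points, so counting each shared vertex once the boundary has gcd(5,0) + gcd(11,28) + gcd(5,9) + gcd(34,4) + gcd(13,33) = 5+1+1+2+1 = 10.
By Pick's theorem A = I + B/2 − 1, so I = 659 − 10/2 + 1 = 655.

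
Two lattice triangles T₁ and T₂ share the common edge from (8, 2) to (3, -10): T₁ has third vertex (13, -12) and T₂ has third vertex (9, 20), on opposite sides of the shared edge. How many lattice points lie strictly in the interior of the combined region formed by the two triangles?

The union is the simple quadrilateral with vertices (8, 2), (13, -12), (3, -10), (9, 20) in order.
By the shoelace formula, twice the signed area is |(8·(-12) − 13·2) + (13·(-10) − 3·(-12)) + (3·20 − 9·(-10)) + (9·2 − 8·20)| = 208, so the area is 104.
The number of boundary lattice points is Σ gcd(|Δx|,|Δy|) = gcd(5,14) + gcd(10,2) + gcd(6,30) + gcd(1,18) = 1+2+6+1 = 10.
By Pick's theorem I = A − B/2 + 1 = 104 − 10/2 + 1 = 100.

100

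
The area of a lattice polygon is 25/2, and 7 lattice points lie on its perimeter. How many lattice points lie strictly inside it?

10

From Pick's theorem, I = A − B/2 + 1 = 25/2 − 7/2 + 1 = 10.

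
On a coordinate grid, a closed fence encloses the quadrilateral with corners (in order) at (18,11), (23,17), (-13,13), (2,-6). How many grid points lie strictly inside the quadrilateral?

By the shoelace formula, twice the signed area is |[18·17 − 23·11] + [23·13 − (-13)·17] + [(-13)·(-6) − 2·13] + [2·11 − 18·(-6)]| = 755, so the area is 377.5.
The number of boundary lattice points is Σ gcd(|Δx|,|Δy|) = gcd(5,6) + gcd(36,4) + gcd(15,19) + gcd(16,17) = 1+4+1+1 = 7.
By Pick's theorem A = I + B/2 − 1, so I = 377.5 − 7/2 + 1 = 375.

375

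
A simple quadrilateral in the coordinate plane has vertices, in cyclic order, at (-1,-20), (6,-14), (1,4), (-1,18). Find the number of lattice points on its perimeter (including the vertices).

42

The number of boundary lattice points is Σ gcd(|Δx|,|Δy|) = gcd(7,6) + gcd(5,18) + gcd(2,14) + gcd(0,38) = 1+1+2+38 = 42.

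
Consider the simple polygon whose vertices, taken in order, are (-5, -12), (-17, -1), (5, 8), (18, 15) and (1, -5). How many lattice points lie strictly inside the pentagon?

269

By the shoelace formula, twice the signed area is |((-5)·(-1) − (-17)·(-12)) + ((-17)·8 − 5·(-1)) + (5·15 − 18·8) + (18·(-5) − 1·15) + (1·(-12) − (-5)·(-5))| = 541, so the area is 270.5.
The number of boundary lattice points is Σ gcd(|Δx|,|Δy|) = gcd(12,11) + gcd(22,9) + gcd(13,7) + gcd(17,20) + gcd(6,7) = 1+1+1+1+1 = 5.
Pick's theorem gives I = A − B/2 + 1 = 270.5 − 5/2 + 1 = 269.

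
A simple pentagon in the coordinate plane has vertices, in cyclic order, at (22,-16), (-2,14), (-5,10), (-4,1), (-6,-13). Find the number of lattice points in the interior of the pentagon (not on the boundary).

396

The shoelace formula gives twice the area as |[22·14 − (-2)·(-16)] + [(-2)·10 − (-5)·14] + [(-5)·1 − (-4)·10] + [(-4)·(-13) − (-6)·1] + [(-6)·(-16) − 22·(-13)]| = 801, so the area is 400.5.
Summing gcd(|Δx|,|Δy|) over the edges gives the boundary count: gcd(24,30) + gcd(3,4) + gcd(1,9) + gcd(2,14) + gcd(28,3) = 6+1+1+2+1 = 11.
Pick's theorem gives I = A − B/2 + 1 = 400.5 − 11/2 + 1 = 396.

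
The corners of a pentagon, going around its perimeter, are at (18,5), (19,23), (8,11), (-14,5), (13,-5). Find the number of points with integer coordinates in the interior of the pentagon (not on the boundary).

By the shoelace formula, twice the signed area is |[18·23 − 19·5] + [19·11 − 8·23] + [8·5 − (-14)·11] + [(-14)·(-5) − 13·5] + [13·5 − 18·(-5)]| = 698, so the area is 349.
Along each edge there are gcd(|Δx|,|Δy|)+1 lattice points, so counting each shared vertex once the boundary has gcd(1,18) + gcd(11,12) + gcd(22,6) + gcd(27,10) + gcd(5,10) = 1+1+2+1+5 = 10.
Pick's theorem gives I = A − B/2 + 1 = 349 − 10/2 + 1 = 345.

345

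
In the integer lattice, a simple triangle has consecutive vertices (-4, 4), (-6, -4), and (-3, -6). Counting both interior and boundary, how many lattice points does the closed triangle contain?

Using the shoelace formula, 2A = |[(-4)·(-4) − (-6)·4] + [(-6)·(-6) − (-3)·(-4)] + [(-3)·4 − (-4)·(-6)]| = 28, so the area is 14.
The number of boundary lattice points is Σ gcd(|Δx|,|Δy|) = gcd(2,8) + gcd(3,2) + gcd(1,10) = 2+1+1 = 4.
Pick's theorem gives I = A − B/2 + 1 = 14 − 4/2 + 1 = 13, so the closed region contains I + B = 13 + 4 = 17 lattice points.

17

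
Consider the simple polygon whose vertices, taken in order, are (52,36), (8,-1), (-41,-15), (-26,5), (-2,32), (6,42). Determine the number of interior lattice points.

By the shoelace formula, twice the signed area is |(52·(-1) − 8·36) + (8·(-15) − (-41)·(-1)) + ((-41)·5 − (-26)·(-15)) + ((-26)·32 − (-2)·5) + ((-2)·42 − 6·32) + (6·36 − 52·42)| = 4162, so the area is 2081.
Along each edge there are gcd(|Δx|,|Δy|)+1 lattice points, so counting each shared vertex once the boundary has gcd(44,37) + gcd(49,14) + gcd(15,20) + gcd(24,27) + gcd(8,10) + gcd(46,6) = 1+7+5+3+2+2 = 20.
By Pick's theorem A = I + B/2 − 1, so I = 2081 − 20/2 + 1 = 2072.

2072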